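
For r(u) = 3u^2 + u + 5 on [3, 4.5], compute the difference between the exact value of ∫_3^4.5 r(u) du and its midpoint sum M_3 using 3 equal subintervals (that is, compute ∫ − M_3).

Exact integral: ∫_3^4.5 r(u) du = 77.25.
M_3 = 77.15625.
Error = 77.25 − 77.15625 = 0.09375.

0.09375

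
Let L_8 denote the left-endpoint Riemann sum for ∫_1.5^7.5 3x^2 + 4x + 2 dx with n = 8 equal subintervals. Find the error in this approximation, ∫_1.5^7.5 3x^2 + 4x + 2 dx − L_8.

68.0625

Exact integral: ∫_1.5^7.5 f(x) dx = 538.5.
L_8 = 470.4375.
Error = 538.5 − 470.4375 = 68.0625.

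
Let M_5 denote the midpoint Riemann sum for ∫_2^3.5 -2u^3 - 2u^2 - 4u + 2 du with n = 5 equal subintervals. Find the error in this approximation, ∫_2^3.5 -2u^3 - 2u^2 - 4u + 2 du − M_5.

Exact integral: ∫_2^3.5 f(u) du = -103.78125.
M_5 = -103.573125.
Error = -103.78125 − (-103.573125) = -0.208125.

-0.208125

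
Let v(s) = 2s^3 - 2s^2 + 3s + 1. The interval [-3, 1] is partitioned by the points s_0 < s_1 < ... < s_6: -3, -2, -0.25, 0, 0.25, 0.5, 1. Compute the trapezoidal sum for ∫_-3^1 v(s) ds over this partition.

Subinterval widths: 1, 1.75, 0.25, 0.25, 0.25, 0.5.
v(-3) = -80, v(-2) = -29, v(-0.25) = 0.09375, v(0) = 1, v(0.25) = 1.65625, v(0.5) = 2.25, v(1) = 4.
On each subinterval the trapezoid contributes (Δs_i/2)·[v(s_{i-1}) + v(s_i)].
Sum = -77.2734375.

-77.2734375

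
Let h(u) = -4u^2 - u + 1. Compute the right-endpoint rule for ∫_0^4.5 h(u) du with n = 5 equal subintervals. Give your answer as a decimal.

-168.03

Δu = (4.5 − 0)/5 = 0.9.
Right endpoints: 0.9, 1.8, 2.7, 3.6, 4.5.
h(0.9) = -3.14, h(1.8) = -13.76, h(2.7) = -30.86, h(3.6) = -54.44, h(4.5) = -84.5.
Sum = Δu · [h(0.9) + h(1.8) + h(2.7) + h(3.6) + h(4.5)].
Sum = -168.03.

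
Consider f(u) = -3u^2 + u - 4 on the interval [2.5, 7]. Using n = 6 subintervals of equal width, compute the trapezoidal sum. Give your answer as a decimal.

Δu = (7 − 2.5)/6 = 0.75.
f(2.5) = -20.25, f(3.25) = -32.4375, f(4) = -48, f(4.75) = -66.9375, f(5.5) = -89.25, f(6.25) = -114.9375, f(7) = -144.
T_6 = (Δu/2)·[f(u_0) + 2f(u_1) + ... + 2f(u_{5}) + f(u_6)].
Sum = -325.265625.

-325.265625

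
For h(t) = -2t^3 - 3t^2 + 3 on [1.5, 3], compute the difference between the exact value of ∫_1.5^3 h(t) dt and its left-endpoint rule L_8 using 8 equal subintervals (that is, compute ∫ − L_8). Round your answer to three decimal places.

Exact integral: ∫_1.5^3 h(t) dt = -57.09375.
L_8 ≈ -50.91064.
Error ≈ -57.09375 − (-50.91064) ≈ -6.183.

-6.183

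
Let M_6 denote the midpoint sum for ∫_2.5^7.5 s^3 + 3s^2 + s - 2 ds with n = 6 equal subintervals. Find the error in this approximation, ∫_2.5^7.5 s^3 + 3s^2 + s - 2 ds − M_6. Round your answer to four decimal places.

5.2083

Exact integral: ∫_2.5^7.5 f(s) ds = 1202.5.
M_6 ≈ 1197.291667.
Error ≈ 1202.5 − 1197.291667 ≈ 5.2083.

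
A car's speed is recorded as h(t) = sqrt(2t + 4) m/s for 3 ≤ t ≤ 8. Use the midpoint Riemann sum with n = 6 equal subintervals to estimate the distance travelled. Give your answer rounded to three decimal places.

19.276

Δt = (8 − 3)/6 = 5/6.
Midpoints: 41/12, 4.25, 61/12, 71/12, 6.75, 91/12.
h(41/12) ≈ 3.291, h(4.25) ≈ 3.536, h(61/12) ≈ 3.764, h(71/12) ≈ 3.979, h(6.75) ≈ 4.183, h(91/12) ≈ 4.378.
Sum = Δt · [h(41/12) + h(4.25) + h(61/12) + ...].
Sum ≈ 19.276.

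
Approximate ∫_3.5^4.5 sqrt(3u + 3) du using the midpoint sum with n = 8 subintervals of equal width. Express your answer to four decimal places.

Δu = (4.5 − 3.5)/8 = 0.125.
Midpoints: 3.5625, 3.6875, 3.8125, 3.9375, 4.0625, 4.1875, 4.3125, 4.4375.
f(3.5625) ≈ 3.6997, f(3.6875) ≈ 3.7500, f(3.8125) ≈ 3.7997, f(3.9375) ≈ 3.8487, f(4.0625) ≈ 3.8971, f(4.1875) ≈ 3.9449, f(4.3125) ≈ 3.9922, f(4.4375) ≈ 4.0389.
Sum = Δu · [f(3.5625) + f(3.6875) + f(3.8125) + ...].
Sum ≈ 3.8714.

3.8714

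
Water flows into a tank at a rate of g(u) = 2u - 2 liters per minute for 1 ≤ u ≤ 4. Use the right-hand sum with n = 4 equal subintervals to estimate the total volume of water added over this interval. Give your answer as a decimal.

11.25

Δu = (4 − 1)/4 = 0.75.
Right endpoints: 1.75, 2.5, 3.25, 4.
g(1.75) = 1.5, g(2.5) = 3, g(3.25) = 4.5, g(4) = 6.
Sum = Δu · [g(1.75) + g(2.5) + g(3.25) + g(4)].
Sum = 11.25.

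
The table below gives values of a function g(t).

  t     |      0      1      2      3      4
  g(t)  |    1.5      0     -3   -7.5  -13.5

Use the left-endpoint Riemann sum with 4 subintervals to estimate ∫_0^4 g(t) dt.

-9

Δt = 1.
Sum = 1·[1.5 + 0 + (-3) + (-7.5)] = -9.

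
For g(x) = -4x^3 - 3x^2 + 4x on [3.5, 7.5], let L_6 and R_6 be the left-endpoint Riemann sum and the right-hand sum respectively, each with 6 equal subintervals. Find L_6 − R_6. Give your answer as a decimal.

1088

L_6 ≈ -2781.4444444.
R_6 ≈ -3869.4444444.
L_6 − R_6 = 1088.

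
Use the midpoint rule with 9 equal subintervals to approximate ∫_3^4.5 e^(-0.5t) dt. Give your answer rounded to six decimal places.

0.235394

Δt = (4.5 − 3)/9 = 1/6.
Midpoints: 37/12, 3.25, 41/12, 43/12, 3.75, 47/12, 49/12, 4.25, 53/12.
f(37/12) ≈ 0.214024, f(3.25) ≈ 0.196912, f(41/12) ≈ 0.181167, f(43/12) ≈ 0.166682, f(3.75) ≈ 0.153355, f(47/12) ≈ 0.141093, f(49/12) ≈ 0.129812, f(4.25) ≈ 0.119433, f(53/12) ≈ 0.109884.
Sum = Δt · [f(37/12) + f(3.25) + f(41/12) + ...].
Sum ≈ 0.235394.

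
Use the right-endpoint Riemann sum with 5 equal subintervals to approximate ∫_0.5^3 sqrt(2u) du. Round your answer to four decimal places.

4.9159

Δu = (3 − 0.5)/5 = 0.5.
Right endpoints: 1, 1.5, 2, 2.5, 3.
f(1) ≈ 1.4142, f(1.5) ≈ 1.7321, f(2) ≈ 2.0000, f(2.5) ≈ 2.2361, f(3) ≈ 2.4495.
Sum = Δu · [f(1) + f(1.5) + f(2) + f(2.5) + f(3)].
Sum ≈ 4.9159.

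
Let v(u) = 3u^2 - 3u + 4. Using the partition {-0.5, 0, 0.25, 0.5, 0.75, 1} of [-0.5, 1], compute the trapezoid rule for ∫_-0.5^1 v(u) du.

Subinterval widths: 0.5, 0.25, 0.25, 0.25, 0.25.
v(-0.5) = 6.25, v(0) = 4, v(0.25) = 3.4375, v(0.5) = 3.25, v(0.75) = 3.4375, v(1) = 4.
On each subinterval the trapezoid contributes (Δu_i/2)·[v(u_{i-1}) + v(u_i)].
Sum = 6.09375.

6.09375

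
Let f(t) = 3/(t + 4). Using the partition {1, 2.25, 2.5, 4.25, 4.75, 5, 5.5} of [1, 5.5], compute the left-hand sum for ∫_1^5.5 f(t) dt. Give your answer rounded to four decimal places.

2.1119

Subinterval widths: 1.25, 0.25, 1.75, 0.5, 0.25, 0.5.
Left endpoints: 1, 2.25, 2.5, 4.25, 4.75, 5.
f(1) = 0.6, f(2.25) = 0.48, f(2.5) = 6/13, f(4.25) = 4/11, f(4.75) = 12/35, f(5) = 1/3.
Sum = Σ Δt_i · f(t_i).
Sum ≈ 2.1119.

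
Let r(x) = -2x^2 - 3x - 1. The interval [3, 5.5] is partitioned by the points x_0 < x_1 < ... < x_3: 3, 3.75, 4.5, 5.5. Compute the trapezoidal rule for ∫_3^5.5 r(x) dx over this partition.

-127.90625

Subinterval widths: 0.75, 0.75, 1.
r(3) = -28, r(3.75) = -40.375, r(4.5) = -55, r(5.5) = -78.
On each subinterval the trapezoid contributes (Δx_i/2)·[r(x_{i-1}) + r(x_i)].
Sum = -127.90625.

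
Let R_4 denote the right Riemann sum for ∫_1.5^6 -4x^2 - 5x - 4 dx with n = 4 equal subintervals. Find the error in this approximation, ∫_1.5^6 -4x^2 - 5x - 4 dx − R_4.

92.390625

Exact integral: ∫_1.5^6 f(x) dx = -385.875.
R_4 = -478.265625.
Error = -385.875 − (-478.265625) = 92.390625.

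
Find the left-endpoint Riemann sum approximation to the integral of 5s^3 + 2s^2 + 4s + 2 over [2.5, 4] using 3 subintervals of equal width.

Δs = (4 − 2.5)/3 = 0.5.
Left endpoints: 2.5, 3, 3.5.
f(2.5) = 102.625, f(3) = 167, f(3.5) = 254.875.
Sum = Δs · [f(2.5) + f(3) + f(3.5)].
Sum = 262.25.

262.25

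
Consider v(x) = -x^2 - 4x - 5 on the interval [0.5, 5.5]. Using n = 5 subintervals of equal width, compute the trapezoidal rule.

Δx = (5.5 − 0.5)/5 = 1.
v(0.5) = -7.25, v(1.5) = -13.25, v(2.5) = -21.25, v(3.5) = -31.25, v(4.5) = -43.25, v(5.5) = -57.25.
T_5 = (Δx/2)·[v(x_0) + 2v(x_1) + ... + 2v(x_{4}) + v(x_5)].
Sum = -141.25.

-141.25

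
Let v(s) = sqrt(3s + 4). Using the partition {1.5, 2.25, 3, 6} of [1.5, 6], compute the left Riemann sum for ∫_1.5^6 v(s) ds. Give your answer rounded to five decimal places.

Subinterval widths: 0.75, 0.75, 3.
Left endpoints: 1.5, 2.25, 3.
v(1.5) ≈ 2.91548, v(2.25) ≈ 3.27872, v(3) ≈ 3.60555.
Sum = Σ Δs_i · v(s_i).
Sum ≈ 15.46230.

15.46230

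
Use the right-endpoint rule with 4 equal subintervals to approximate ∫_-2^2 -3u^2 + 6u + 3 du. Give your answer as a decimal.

Δu = (2 − (-2))/4 = 1.
Right endpoints: -1, 0, 1, 2.
f(-1) = -6, f(0) = 3, f(1) = 6, f(2) = 3.
Sum = Δu · [f(-1) + f(0) + f(1) + f(2)].
Sum = 6.

6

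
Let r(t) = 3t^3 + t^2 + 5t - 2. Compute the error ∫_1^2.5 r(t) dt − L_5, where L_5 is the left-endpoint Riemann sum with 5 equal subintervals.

Exact integral: ∫_1^2.5 r(t) dt = 43.546875.
L_5 = 35.43.
Error = 43.546875 − 35.43 = 8.116875.

8.116875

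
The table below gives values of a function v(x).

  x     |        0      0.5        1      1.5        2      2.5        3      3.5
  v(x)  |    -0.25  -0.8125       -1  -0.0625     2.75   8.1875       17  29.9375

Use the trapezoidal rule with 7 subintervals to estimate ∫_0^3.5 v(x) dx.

Δx = 0.5.
T_7 = (0.5/2)·[(-0.25) + 2·(-0.8125) + 2·(-1) + 2·(-0.0625) + 2·2.75 + 2·8.1875 + 2·17 + 29.9375] = 20.453125.

20.453125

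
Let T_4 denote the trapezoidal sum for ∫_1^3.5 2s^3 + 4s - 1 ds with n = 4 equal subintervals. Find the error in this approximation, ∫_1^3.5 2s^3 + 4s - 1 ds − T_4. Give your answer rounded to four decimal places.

-2.1973

Exact integral: ∫_1^3.5 f(s) ds = 94.53125.
T_4 ≈ 96.728516.
Error ≈ 94.53125 − 96.728516 ≈ -2.1973.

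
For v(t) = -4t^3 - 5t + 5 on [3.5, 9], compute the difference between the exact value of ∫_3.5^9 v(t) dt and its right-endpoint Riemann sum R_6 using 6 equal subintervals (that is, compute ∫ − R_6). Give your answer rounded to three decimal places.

Exact integral: ∫_3.5^9 v(t) dt = -6555.3125.
R_6 ≈ -7883.58160.
Error ≈ -6555.3125 − (-7883.58160) ≈ 1328.269.

1328.269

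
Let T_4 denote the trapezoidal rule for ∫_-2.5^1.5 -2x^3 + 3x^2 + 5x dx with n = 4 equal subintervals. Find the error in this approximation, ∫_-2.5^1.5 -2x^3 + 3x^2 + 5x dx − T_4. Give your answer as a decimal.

Exact integral: ∫_-2.5^1.5 f(x) dx = 26.
T_4 = 30.
Error = 26 − 30 = -4.

-4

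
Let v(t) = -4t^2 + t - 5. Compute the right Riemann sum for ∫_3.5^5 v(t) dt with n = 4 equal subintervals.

Δt = (5 − 3.5)/4 = 0.375.
Right endpoints: 3.875, 4.25, 4.625, 5.
v(3.875) = -61.1875, v(4.25) = -73, v(4.625) = -85.9375, v(5) = -100.
Sum = Δt · [v(3.875) + v(4.25) + v(4.625) + v(5)].
Sum = -120.046875.

-120.046875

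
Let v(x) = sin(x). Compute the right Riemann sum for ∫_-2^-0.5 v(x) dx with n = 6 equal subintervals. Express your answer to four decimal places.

Δx = (-0.5 − (-2))/6 = 0.25.
Right endpoints: -1.75, -1.5, -1.25, -1, -0.75, -0.5.
v(-1.75) ≈ -0.9840, v(-1.5) ≈ -0.9975, v(-1.25) ≈ -0.9490, v(-1) ≈ -0.8415, v(-0.75) ≈ -0.6816, v(-0.5) ≈ -0.4794.
Sum = Δx · [v(-1.75) + v(-1.5) + v(-1.25) + ...].
Sum ≈ -1.2333.

-1.2333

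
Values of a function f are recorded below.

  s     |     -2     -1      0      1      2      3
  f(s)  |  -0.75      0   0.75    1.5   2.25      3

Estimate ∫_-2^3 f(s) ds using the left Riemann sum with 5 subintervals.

3.75

Δs = 1.
Sum = 1·[(-0.75) + 0 + 0.75 + 1.5 + 2.25] = 3.75.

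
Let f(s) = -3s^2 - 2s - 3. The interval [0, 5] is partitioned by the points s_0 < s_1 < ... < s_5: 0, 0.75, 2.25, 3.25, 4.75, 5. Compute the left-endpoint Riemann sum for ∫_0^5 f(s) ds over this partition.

-116.046875

Subinterval widths: 0.75, 1.5, 1, 1.5, 0.25.
Left endpoints: 0, 0.75, 2.25, 3.25, 4.75.
f(0) = -3, f(0.75) = -6.1875, f(2.25) = -22.6875, f(3.25) = -41.1875, f(4.75) = -80.1875.
Sum = Σ Δs_i · f(s_i).
Sum = -116.046875.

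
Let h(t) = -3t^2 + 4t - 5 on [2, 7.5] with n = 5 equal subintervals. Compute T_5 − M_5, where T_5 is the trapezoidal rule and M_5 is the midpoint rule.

-4.99125

T_5 = -340.2025.
M_5 = -335.21125.
T_5 − M_5 = -4.99125.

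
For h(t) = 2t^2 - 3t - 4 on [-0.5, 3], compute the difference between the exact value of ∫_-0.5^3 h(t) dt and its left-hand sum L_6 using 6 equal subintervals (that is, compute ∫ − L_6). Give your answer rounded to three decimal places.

Exact integral: ∫_-0.5^3 h(t) dt ≈ -9.04167.
L_6 ≈ -10.68634.
Error ≈ -9.04167 − (-10.68634) ≈ 1.645.

1.645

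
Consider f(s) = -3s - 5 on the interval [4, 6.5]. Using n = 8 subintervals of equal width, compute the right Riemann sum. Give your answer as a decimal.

-53.046875

Δs = (6.5 − 4)/8 = 0.3125.
Right endpoints: 4.3125, 4.625, 4.9375, 5.25, 5.5625, 5.875, 6.1875, 6.5.
f(4.3125) = -17.9375, f(4.625) = -18.875, f(4.9375) = -19.8125, f(5.25) = -20.75, f(5.5625) = -21.6875, f(5.875) = -22.625, f(6.1875) = -23.5625, f(6.5) = -24.5.
Sum = Δs · [f(4.3125) + f(4.625) + f(4.9375) + ...].
Sum = -53.046875.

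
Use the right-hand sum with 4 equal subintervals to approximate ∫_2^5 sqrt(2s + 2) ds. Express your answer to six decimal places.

Δs = (5 − 2)/4 = 0.75.
Right endpoints: 2.75, 3.5, 4.25, 5.
f(2.75) ≈ 2.738613, f(3.5) ≈ 3.000000, f(4.25) ≈ 3.240370, f(5) ≈ 3.464102.
Sum = Δs · [f(2.75) + f(3.5) + f(4.25) + f(5)].
Sum ≈ 9.332314.

9.332314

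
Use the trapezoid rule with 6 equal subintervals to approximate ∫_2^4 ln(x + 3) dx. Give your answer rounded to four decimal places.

3.5737

Δx = (4 − 2)/6 = 1/3.
f(2) ≈ 1.6094, f(7/3) ≈ 1.6740, f(8/3) ≈ 1.7346, f(3) ≈ 1.7918, f(10/3) ≈ 1.8458, f(11/3) ≈ 1.8971, f(4) ≈ 1.9459.
T_6 = (Δx/2)·[f(x_0) + 2f(x_1) + ... + 2f(x_{5}) + f(x_6)].
Sum ≈ 3.5737.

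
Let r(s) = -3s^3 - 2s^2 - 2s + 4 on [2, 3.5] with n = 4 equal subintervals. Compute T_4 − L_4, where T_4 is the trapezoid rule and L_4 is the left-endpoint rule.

-23.2734375

T_4 ≈ -126.98730.
L_4 ≈ -103.71387.
T_4 − L_4 = -23.2734375.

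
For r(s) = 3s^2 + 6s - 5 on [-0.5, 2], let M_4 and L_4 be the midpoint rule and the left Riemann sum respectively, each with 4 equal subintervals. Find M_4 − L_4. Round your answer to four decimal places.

M_4 ≈ 6.630859.
L_4 = -0.83984375.
M_4 − L_4 ≈ 7.4707.

7.4707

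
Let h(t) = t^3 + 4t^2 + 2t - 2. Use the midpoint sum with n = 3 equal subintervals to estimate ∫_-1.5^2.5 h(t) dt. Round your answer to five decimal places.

26.57407

Δt = (2.5 − (-1.5))/3 = 4/3.
Midpoints: -5/6, 0.5, 11/6.
h(-5/6) = -317/216, h(0.5) = 0.125, h(11/6) = 4595/216.
Sum = Δt · [h(-5/6) + h(0.5) + h(11/6)].
Sum ≈ 26.57407.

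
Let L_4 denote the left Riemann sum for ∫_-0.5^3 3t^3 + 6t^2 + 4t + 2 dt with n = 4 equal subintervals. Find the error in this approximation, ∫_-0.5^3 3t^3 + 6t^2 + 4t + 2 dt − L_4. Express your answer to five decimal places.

56.99121

Exact integral: ∫_-0.5^3 f(t) dt = 139.453125.
L_4 ≈ 82.4619141.
Error ≈ 139.453125 − 82.4619141 ≈ 56.99121.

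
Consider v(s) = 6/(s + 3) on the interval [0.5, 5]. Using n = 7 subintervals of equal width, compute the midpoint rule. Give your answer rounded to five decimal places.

Δs = (5 − 0.5)/7 = 9/14.
Midpoints: 23/28, 41/28, 59/28, 2.75, 95/28, 113/28, 131/28.
v(23/28) = 168/107, v(41/28) = 1.344, v(59/28) = 168/143, v(2.75) = 24/23, v(95/28) = 168/179, v(113/28) = 168/197, v(131/28) = 168/215.
Sum = Δs · [v(23/28) + v(41/28) + v(59/28) + ...].
Sum ≈ 4.95330.

4.95330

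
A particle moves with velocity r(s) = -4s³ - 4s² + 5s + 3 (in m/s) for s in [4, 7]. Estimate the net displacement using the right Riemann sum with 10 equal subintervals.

Δs = (7 − 4)/10 = 0.3.
Right endpoints: 4.3, 4.6, 4.9, 5.2, 5.5, 5.8, 6.1, 6.4, 6.7, 7.
r(4.3) = -367.488, r(4.6) = -447.984, r(4.9) = -539.136, r(5.2) = -641.592, r(5.5) = -756, r(5.8) = -883.008, r(6.1) = -1023.264, r(6.4) = -1177.416, r(6.7) = -1346.112, r(7) = -1530.
Sum = Δs · [r(4.3) + r(4.6) + r(4.9) + ...].
Sum = -2613.6.

-2613.6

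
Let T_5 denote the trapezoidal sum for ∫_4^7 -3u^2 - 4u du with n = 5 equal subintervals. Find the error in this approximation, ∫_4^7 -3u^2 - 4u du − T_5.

Exact integral: ∫_4^7 f(u) du = -345.
T_5 = -345.54.
Error = -345 − (-345.54) = 0.54.

0.54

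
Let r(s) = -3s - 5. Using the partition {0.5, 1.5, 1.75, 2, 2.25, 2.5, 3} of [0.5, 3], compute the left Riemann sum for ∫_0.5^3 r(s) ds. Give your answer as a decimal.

-23.375

Subinterval widths: 1, 0.25, 0.25, 0.25, 0.25, 0.5.
Left endpoints: 0.5, 1.5, 1.75, 2, 2.25, 2.5.
r(0.5) = -6.5, r(1.5) = -9.5, r(1.75) = -10.25, r(2) = -11, r(2.25) = -11.75, r(2.5) = -12.5.
Sum = Σ Δs_i · r(s_i).
Sum = -23.375.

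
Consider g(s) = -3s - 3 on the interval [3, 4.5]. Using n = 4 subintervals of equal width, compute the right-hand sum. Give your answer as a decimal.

Δs = (4.5 − 3)/4 = 0.375.
Right endpoints: 3.375, 3.75, 4.125, 4.5.
g(3.375) = -13.125, g(3.75) = -14.25, g(4.125) = -15.375, g(4.5) = -16.5.
Sum = Δs · [g(3.375) + g(3.75) + g(4.125) + g(4.5)].
Sum = -22.21875.

-22.21875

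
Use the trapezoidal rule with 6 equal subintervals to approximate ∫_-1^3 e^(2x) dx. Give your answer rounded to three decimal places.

Δx = (3 − (-1))/6 = 2/3.
f(-1) ≈ 0.135, f(-1/3) ≈ 0.513, f(1/3) ≈ 1.948, f(1) ≈ 7.389, f(5/3) ≈ 28.032, f(7/3) ≈ 106.343, f(3) ≈ 403.429.
T_6 = (Δx/2)·[f(x_0) + 2f(x_1) + ... + 2f(x_{5}) + f(x_6)].
Sum ≈ 230.671.

230.671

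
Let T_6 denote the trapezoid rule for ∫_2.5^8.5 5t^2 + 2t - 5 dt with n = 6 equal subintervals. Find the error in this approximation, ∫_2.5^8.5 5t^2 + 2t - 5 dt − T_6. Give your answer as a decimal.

-5

Exact integral: ∫_2.5^8.5 f(t) dt = 1033.5.
T_6 = 1038.5.
Error = 1033.5 − 1038.5 = -5.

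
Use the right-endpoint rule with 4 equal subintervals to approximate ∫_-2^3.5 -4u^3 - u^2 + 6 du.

-280.9296875

Δu = (3.5 − (-2))/4 = 1.375.
Right endpoints: -0.625, 0.75, 2.125, 3.5.
f(-0.625) = 6.5859375, f(0.75) = 3.75, f(2.125) = -36.8984375, f(3.5) = -177.75.
Sum = Δu · [f(-0.625) + f(0.75) + f(2.125) + f(3.5)].
Sum = -280.9296875.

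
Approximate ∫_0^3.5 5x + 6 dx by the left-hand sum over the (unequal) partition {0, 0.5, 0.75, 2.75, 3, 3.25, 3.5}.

Subinterval widths: 0.5, 0.25, 2, 0.25, 0.25, 0.25.
Left endpoints: 0, 0.5, 0.75, 2.75, 3, 3.25.
f(0) = 6, f(0.5) = 8.5, f(0.75) = 9.75, f(2.75) = 19.75, f(3) = 21, f(3.25) = 22.25.
Sum = Σ Δx_i · f(x_i).
Sum = 40.375.

40.375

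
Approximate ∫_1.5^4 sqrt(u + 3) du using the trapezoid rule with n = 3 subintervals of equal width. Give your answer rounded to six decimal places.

5.980179

Δu = (4 − 1.5)/3 = 5/6.
f(1.5) ≈ 2.121320, f(7/3) ≈ 2.309401, f(19/6) ≈ 2.483277, f(4) ≈ 2.645751.
T_3 = (Δu/2)·[f(u_0) + 2f(u_1) + 2f(u_2) + f(u_3)].
Sum ≈ 5.980179.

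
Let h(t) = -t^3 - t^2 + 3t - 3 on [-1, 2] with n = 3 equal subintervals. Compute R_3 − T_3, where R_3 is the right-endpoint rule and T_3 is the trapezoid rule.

R_3 = -14.
T_3 = -12.5.
R_3 − T_3 = -1.5.

-1.5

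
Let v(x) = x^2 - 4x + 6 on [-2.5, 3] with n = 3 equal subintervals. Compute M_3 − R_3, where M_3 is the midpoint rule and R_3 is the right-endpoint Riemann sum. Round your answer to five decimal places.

M_3 ≈ 40.1678241.
R_3 ≈ 27.1435185.
M_3 − R_3 ≈ 13.02431.

13.02431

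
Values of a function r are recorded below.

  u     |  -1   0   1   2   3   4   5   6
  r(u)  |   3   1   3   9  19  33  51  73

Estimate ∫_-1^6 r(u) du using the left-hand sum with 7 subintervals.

Δu = 1.
Sum = 1·[3 + 1 + 3 + 9 + 19 + 33 + 51] = 119.

119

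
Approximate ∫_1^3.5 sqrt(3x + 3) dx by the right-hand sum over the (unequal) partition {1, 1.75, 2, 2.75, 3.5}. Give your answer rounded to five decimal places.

Subinterval widths: 0.75, 0.25, 0.75, 0.75.
Right endpoints: 1.75, 2, 2.75, 3.5.
f(1.75) ≈ 2.87228, f(2) ≈ 3.00000, f(2.75) ≈ 3.35410, f(3.5) ≈ 3.67423.
Sum = Σ Δx_i · f(x_i).
Sum ≈ 8.17546.

8.17546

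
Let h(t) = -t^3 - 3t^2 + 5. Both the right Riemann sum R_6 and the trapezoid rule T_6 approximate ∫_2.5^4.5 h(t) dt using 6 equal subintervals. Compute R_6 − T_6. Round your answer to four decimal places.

-19.5833

R_6 ≈ -178.333333.
T_6 = -158.75.
R_6 − T_6 ≈ -19.5833.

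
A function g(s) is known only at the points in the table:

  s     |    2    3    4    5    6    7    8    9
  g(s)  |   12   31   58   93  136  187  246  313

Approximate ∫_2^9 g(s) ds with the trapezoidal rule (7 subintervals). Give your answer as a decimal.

Δs = 1.
T_7 = (1/2)·[12 + 2·31 + 2·58 + 2·93 + 2·136 + 2·187 + 2·246 + 313] = 913.5.

913.5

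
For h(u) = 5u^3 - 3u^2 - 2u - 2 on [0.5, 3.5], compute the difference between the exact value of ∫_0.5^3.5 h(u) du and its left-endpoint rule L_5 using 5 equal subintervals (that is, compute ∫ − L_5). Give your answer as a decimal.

46.665

Exact integral: ∫_0.5^3.5 h(u) du = 126.75.
L_5 = 80.085.
Error = 126.75 − 80.085 = 46.665.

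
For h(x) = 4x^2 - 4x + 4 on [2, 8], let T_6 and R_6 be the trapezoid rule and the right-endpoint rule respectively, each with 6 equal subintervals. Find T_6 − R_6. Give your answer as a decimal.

T_6 = 580.
R_6 = 688.
T_6 − R_6 = -108.

-108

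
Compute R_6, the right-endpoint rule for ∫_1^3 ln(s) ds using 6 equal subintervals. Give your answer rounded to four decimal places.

Δs = (3 − 1)/6 = 1/3.
Right endpoints: 4/3, 5/3, 2, 7/3, 8/3, 3.
f(4/3) ≈ 0.2877, f(5/3) ≈ 0.5108, f(2) ≈ 0.6931, f(7/3) ≈ 0.8473, f(8/3) ≈ 0.9808, f(3) ≈ 1.0986.
Sum = Δs · [f(4/3) + f(5/3) + f(2) + ...].
Sum ≈ 1.4728.

1.4728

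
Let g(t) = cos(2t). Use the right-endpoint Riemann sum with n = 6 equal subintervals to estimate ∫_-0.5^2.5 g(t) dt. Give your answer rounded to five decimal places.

-0.11791

Δt = (2.5 − (-0.5))/6 = 0.5.
Right endpoints: 0, 0.5, 1, 1.5, 2, 2.5.
g(0) ≈ 1.00000, g(0.5) ≈ 0.54030, g(1) ≈ -0.41615, g(1.5) ≈ -0.98999, g(2) ≈ -0.65364, g(2.5) ≈ 0.28366.
Sum = Δt · [g(0) + g(0.5) + g(1) + ...].
Sum ≈ -0.11791.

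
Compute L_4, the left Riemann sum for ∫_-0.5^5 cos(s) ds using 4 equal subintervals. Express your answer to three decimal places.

0.007

Δs = (5 − (-0.5))/4 = 1.375.
Left endpoints: -0.5, 0.875, 2.25, 3.625.
f(-0.5) ≈ 0.878, f(0.875) ≈ 0.641, f(2.25) ≈ -0.628, f(3.625) ≈ -0.885.
Sum = Δs · [f(-0.5) + f(0.875) + f(2.25) + f(3.625)].
Sum ≈ 0.007.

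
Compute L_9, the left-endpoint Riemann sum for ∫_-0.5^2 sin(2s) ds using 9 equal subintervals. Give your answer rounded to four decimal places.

0.5698

Δs = (2 − (-0.5))/9 = 5/18.
Left endpoints: -0.5, -2/9, 1/18, 1/3, 11/18, 8/9, 7/6, 13/9, 31/18.
f(-0.5) ≈ -0.8415, f(-2/9) ≈ -0.4300, f(1/18) ≈ 0.1109, f(1/3) ≈ 0.6184, f(11/18) ≈ 0.9399, f(8/9) ≈ 0.9787, f(7/6) ≈ 0.7231, f(13/9) ≈ 0.2500, f(31/18) ≈ -0.2982.
Sum = Δs · [f(-0.5) + f(-2/9) + f(1/18) + ...].
Sum ≈ 0.5698.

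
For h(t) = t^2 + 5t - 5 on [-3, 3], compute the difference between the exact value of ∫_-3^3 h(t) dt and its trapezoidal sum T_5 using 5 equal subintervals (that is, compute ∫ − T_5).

-1.44

Exact integral: ∫_-3^3 h(t) dt = -12.
T_5 = -10.56.
Error = -12 − (-10.56) = -1.44.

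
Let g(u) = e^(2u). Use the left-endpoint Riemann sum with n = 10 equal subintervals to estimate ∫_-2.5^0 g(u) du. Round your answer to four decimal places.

Δu = (0 − (-2.5))/10 = 0.25.
Left endpoints: -2.5, -2.25, -2, -1.75, -1.5, -1.25, -1, -0.75, -0.5, -0.25.
g(-2.5) ≈ 0.0067, g(-2.25) ≈ 0.0111, g(-2) ≈ 0.0183, g(-1.75) ≈ 0.0302, g(-1.5) ≈ 0.0498, g(-1.25) ≈ 0.0821, g(-1) ≈ 0.1353, g(-0.75) ≈ 0.2231, g(-0.5) ≈ 0.3679, g(-0.25) ≈ 0.6065.
Sum = Δu · [g(-2.5) + g(-2.25) + g(-2) + ...].
Sum ≈ 0.3828.

0.3828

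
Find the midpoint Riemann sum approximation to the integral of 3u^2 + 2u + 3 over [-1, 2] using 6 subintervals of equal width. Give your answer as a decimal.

Δu = (2 − (-1))/6 = 0.5.
Midpoints: -0.75, -0.25, 0.25, 0.75, 1.25, 1.75.
f(-0.75) = 3.1875, f(-0.25) = 2.6875, f(0.25) = 3.6875, f(0.75) = 6.1875, f(1.25) = 10.1875, f(1.75) = 15.6875.
Sum = Δu · [f(-0.75) + f(-0.25) + f(0.25) + ...].
Sum = 20.8125.

20.8125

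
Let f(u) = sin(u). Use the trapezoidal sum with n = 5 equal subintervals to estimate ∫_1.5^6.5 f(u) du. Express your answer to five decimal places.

Δu = (6.5 − 1.5)/5 = 1.
f(1.5) ≈ 0.99749, f(2.5) ≈ 0.59847, f(3.5) ≈ -0.35078, f(4.5) ≈ -0.97753, f(5.5) ≈ -0.70554, f(6.5) ≈ 0.21512.
T_5 = (Δu/2)·[f(u_0) + 2f(u_1) + ... + 2f(u_{4}) + f(u_5)].
Sum ≈ -0.82907.

-0.82907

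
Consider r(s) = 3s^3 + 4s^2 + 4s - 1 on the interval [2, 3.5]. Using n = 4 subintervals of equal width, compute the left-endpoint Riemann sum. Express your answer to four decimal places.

Δs = (3.5 − 2)/4 = 0.375.
Left endpoints: 2, 2.375, 2.75, 3.125.
r(2) = 47, r(2.375) = 36481/512, r(2.75) = 102.640625, r(3.125) = 72763/512.
Sum = Δs · [r(2) + r(2.375) + r(2.75) + r(3.125)].
Sum ≈ 136.1279.

136.1279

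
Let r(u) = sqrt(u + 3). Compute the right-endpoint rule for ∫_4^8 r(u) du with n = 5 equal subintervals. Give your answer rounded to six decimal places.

Δu = (8 − 4)/5 = 0.8.
Right endpoints: 4.8, 5.6, 6.4, 7.2, 8.
r(4.8) ≈ 2.792848, r(5.6) ≈ 2.932576, r(6.4) ≈ 3.065942, r(7.2) ≈ 3.193744, r(8) ≈ 3.316625.
Sum = Δu · [r(4.8) + r(5.6) + r(6.4) + r(7.2) + r(8)].
Sum ≈ 12.241387.

12.241387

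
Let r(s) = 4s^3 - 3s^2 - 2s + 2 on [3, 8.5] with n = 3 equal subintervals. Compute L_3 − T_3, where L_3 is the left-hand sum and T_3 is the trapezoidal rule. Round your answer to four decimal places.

-1968.7708

L_3 ≈ 2734.263889.
T_3 ≈ 4703.034722.
L_3 − T_3 ≈ -1968.7708.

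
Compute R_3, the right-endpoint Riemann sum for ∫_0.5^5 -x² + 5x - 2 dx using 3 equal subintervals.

7.875

Δx = (5 − 0.5)/3 = 1.5.
Right endpoints: 2, 3.5, 5.
f(2) = 4, f(3.5) = 3.25, f(5) = -2.
Sum = Δx · [f(2) + f(3.5) + f(5)].
Sum = 7.875.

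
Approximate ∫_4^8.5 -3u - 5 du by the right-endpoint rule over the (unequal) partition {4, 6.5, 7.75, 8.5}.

-119.4375

Subinterval widths: 2.5, 1.25, 0.75.
Right endpoints: 6.5, 7.75, 8.5.
f(6.5) = -24.5, f(7.75) = -28.25, f(8.5) = -30.5.
Sum = Σ Δu_i · f(u_i).
Sum = -119.4375.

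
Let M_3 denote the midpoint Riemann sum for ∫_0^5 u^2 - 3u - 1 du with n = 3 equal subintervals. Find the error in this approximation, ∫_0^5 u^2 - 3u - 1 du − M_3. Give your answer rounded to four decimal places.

Exact integral: ∫_0^5 f(u) du ≈ -0.833333.
M_3 ≈ -1.990741.
Error ≈ -0.833333 − (-1.990741) ≈ 1.1574.

1.1574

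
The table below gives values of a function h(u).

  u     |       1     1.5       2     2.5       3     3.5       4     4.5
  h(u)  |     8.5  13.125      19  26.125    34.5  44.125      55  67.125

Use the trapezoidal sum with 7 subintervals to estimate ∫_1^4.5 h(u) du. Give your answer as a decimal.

Δu = 0.5.
T_7 = (0.5/2)·[8.5 + 2·13.125 + 2·19 + 2·26.125 + 2·34.5 + 2·44.125 + 2·55 + 67.125] = 114.84375.

114.84375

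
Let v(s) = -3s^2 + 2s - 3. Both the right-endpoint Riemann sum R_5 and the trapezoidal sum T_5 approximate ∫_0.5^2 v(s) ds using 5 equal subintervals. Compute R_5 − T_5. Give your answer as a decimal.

R_5 = -9.93.
T_5 = -8.6925.
R_5 − T_5 = -1.2375.

-1.2375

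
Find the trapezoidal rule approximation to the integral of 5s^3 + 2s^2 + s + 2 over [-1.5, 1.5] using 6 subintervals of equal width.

10.75

Δs = (1.5 − (-1.5))/6 = 0.5.
f(-1.5) = -11.875, f(-1) = -2, f(-0.5) = 1.375, f(0) = 2, f(0.5) = 3.625, f(1) = 10, f(1.5) = 24.875.
T_6 = (Δs/2)·[f(s_0) + 2f(s_1) + ... + 2f(s_{5}) + f(s_6)].
Sum = 10.75.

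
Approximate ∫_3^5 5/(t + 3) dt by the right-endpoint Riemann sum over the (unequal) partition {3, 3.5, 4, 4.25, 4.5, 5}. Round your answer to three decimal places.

Subinterval widths: 0.5, 0.5, 0.25, 0.25, 0.5.
Right endpoints: 3.5, 4, 4.25, 4.5, 5.
f(3.5) = 10/13, f(4) = 5/7, f(4.25) = 20/29, f(4.5) = 2/3, f(5) = 0.625.
Sum = Σ Δt_i · f(t_i).
Sum ≈ 1.393.

1.393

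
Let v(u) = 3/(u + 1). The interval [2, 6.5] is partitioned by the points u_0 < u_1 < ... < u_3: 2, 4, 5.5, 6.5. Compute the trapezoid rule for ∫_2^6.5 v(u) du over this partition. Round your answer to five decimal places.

Subinterval widths: 2, 1.5, 1.
v(2) = 1, v(4) = 0.6, v(5.5) = 6/13, v(6.5) = 0.4.
On each subinterval the trapezoid contributes (Δu_i/2)·[v(u_{i-1}) + v(u_i)].
Sum ≈ 2.82692.

2.82692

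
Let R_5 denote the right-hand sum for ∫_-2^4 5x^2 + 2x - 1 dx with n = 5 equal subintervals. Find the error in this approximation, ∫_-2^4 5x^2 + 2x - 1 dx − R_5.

Exact integral: ∫_-2^4 f(x) dx = 126.
R_5 = 176.4.
Error = 126 − 176.4 = -50.4.

-50.4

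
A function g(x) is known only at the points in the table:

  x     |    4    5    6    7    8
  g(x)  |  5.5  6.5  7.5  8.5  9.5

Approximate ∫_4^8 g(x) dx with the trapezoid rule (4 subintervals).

Δx = 1.
T_4 = (1/2)·[5.5 + 2·6.5 + 2·7.5 + 2·8.5 + 9.5] = 30.

30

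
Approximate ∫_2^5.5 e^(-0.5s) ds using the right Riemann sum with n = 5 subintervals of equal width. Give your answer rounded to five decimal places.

0.50771

Δs = (5.5 − 2)/5 = 0.7.
Right endpoints: 2.7, 3.4, 4.1, 4.8, 5.5.
f(2.7) ≈ 0.25924, f(3.4) ≈ 0.18268, f(4.1) ≈ 0.12873, f(4.8) ≈ 0.09072, f(5.5) ≈ 0.06393.
Sum = Δs · [f(2.7) + f(3.4) + f(4.1) + f(4.8) + f(5.5)].
Sum ≈ 0.50771.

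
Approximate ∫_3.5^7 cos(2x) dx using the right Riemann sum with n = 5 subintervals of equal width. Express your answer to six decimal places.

Δx = (7 − 3.5)/5 = 0.7.
Right endpoints: 4.2, 4.9, 5.6, 6.3, 7.
f(4.2) ≈ -0.519289, f(4.9) ≈ -0.930426, f(5.6) ≈ 0.203005, f(6.3) ≈ 0.999435, f(7) ≈ 0.136737.
Sum = Δx · [f(4.2) + f(4.9) + f(5.6) + f(6.3) + f(7)].
Sum ≈ -0.077377.

-0.077377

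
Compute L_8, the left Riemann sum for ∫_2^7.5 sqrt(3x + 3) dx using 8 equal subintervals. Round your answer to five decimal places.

21.90268

Δx = (7.5 − 2)/8 = 0.6875.
Left endpoints: 2, 2.6875, 3.375, 4.0625, 4.75, 5.4375, 6.125, 6.8125.
f(2) ≈ 3.00000, f(2.6875) ≈ 3.32603, f(3.375) ≈ 3.62284, f(4.0625) ≈ 3.89711, f(4.75) ≈ 4.15331, f(5.4375) ≈ 4.39460, f(6.125) ≈ 4.62331, f(6.8125) ≈ 4.84123.
Sum = Δx · [f(2) + f(2.6875) + f(3.375) + ...].
Sum ≈ 21.90268.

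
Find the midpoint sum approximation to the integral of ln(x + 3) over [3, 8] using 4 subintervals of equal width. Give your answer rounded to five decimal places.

Δx = (8 − 3)/4 = 1.25.
Midpoints: 3.625, 4.875, 6.125, 7.375.
f(3.625) ≈ 1.89085, f(4.875) ≈ 2.06369, f(6.125) ≈ 2.21102, f(7.375) ≈ 2.33940.
Sum = Δx · [f(3.625) + f(4.875) + f(6.125) + f(7.375)].
Sum ≈ 10.63120.

10.63120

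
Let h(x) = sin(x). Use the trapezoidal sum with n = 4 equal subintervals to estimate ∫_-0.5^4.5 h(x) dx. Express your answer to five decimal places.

Δx = (4.5 − (-0.5))/4 = 1.25.
h(-0.5) ≈ -0.47943, h(0.75) ≈ 0.68164, h(2) ≈ 0.90930, h(3.25) ≈ -0.10820, h(4.5) ≈ -0.97753.
T_4 = (Δx/2)·[h(x_0) + 2h(x_1) + 2h(x_2) + 2h(x_3) + h(x_4)].
Sum ≈ 0.94283.

0.94283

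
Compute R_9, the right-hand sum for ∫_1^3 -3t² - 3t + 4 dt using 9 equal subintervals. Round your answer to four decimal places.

-33.3827

Δt = (3 − 1)/9 = 2/9.
Right endpoints: 11/9, 13/9, 5/3, 17/9, 19/9, 7/3, 23/9, 25/9, 3.
f(11/9) = -112/27, f(13/9) = -178/27, f(5/3) = -28/3, f(17/9) = -334/27, f(19/9) = -424/27, f(7/3) = -58/3, f(23/9) = -628/27, f(25/9) = -742/27, f(3) = -32.
Sum = Δt · [f(11/9) + f(13/9) + f(5/3) + ...].
Sum ≈ -33.3827.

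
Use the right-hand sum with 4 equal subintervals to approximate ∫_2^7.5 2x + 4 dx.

81.8125

Δx = (7.5 − 2)/4 = 1.375.
Right endpoints: 3.375, 4.75, 6.125, 7.5.
f(3.375) = 10.75, f(4.75) = 13.5, f(6.125) = 16.25, f(7.5) = 19.
Sum = Δx · [f(3.375) + f(4.75) + f(6.125) + f(7.5)].
Sum = 81.8125.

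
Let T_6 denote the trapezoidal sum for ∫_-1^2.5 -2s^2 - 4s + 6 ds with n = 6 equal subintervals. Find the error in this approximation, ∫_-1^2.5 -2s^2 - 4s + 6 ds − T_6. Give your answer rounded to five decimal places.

Exact integral: ∫_-1^2.5 f(s) ds ≈ -0.5833333.
T_6 ≈ -0.9803241.
Error ≈ -0.5833333 − (-0.9803241) ≈ 0.39699.

0.39699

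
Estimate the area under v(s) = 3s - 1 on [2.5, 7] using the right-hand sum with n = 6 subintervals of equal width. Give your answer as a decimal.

Δs = (7 − 2.5)/6 = 0.75.
Right endpoints: 3.25, 4, 4.75, 5.5, 6.25, 7.
v(3.25) = 8.75, v(4) = 11, v(4.75) = 13.25, v(5.5) = 15.5, v(6.25) = 17.75, v(7) = 20.
Sum = Δs · [v(3.25) + v(4) + v(4.75) + ...].
Sum = 64.6875.

64.6875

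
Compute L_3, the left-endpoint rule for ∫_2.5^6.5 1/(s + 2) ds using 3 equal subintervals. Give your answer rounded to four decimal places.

Δs = (6.5 − 2.5)/3 = 4/3.
Left endpoints: 2.5, 23/6, 31/6.
f(2.5) = 2/9, f(23/6) = 6/35, f(31/6) = 6/43.
Sum = Δs · [f(2.5) + f(23/6) + f(31/6)].
Sum ≈ 0.7109.

0.7109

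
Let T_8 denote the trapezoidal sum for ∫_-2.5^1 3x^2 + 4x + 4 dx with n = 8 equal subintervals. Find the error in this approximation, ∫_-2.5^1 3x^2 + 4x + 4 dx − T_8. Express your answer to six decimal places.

-0.334961

Exact integral: ∫_-2.5^1 f(x) dx = 20.125.
T_8 ≈ 20.45996094.
Error ≈ 20.125 − 20.45996094 ≈ -0.334961.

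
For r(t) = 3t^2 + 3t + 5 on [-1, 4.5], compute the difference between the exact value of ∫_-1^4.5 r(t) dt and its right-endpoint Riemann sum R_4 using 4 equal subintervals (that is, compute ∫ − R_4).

-56.24609375

Exact integral: ∫_-1^4.5 r(t) dt = 148.5.
R_4 = 204.74609375.
Error = 148.5 − 204.74609375 = -56.24609375.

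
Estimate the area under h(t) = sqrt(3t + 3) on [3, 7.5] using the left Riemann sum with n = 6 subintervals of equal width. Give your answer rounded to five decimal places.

Δt = (7.5 − 3)/6 = 0.75.
Left endpoints: 3, 3.75, 4.5, 5.25, 6, 6.75.
h(3) ≈ 3.46410, h(3.75) ≈ 3.77492, h(4.5) ≈ 4.06202, h(5.25) ≈ 4.33013, h(6) ≈ 4.58258, h(6.75) ≈ 4.82183.
Sum = Δt · [h(3) + h(3.75) + h(4.5) + ...].
Sum ≈ 18.77667.

18.77667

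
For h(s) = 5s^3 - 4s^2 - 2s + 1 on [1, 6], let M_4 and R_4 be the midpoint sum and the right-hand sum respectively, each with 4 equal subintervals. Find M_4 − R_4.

-672.8515625

M_4 = 1270.5078125.
R_4 = 1943.359375.
M_4 − R_4 = -672.8515625.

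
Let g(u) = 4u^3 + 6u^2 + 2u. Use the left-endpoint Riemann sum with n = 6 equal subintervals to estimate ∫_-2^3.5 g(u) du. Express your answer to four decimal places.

Δu = (3.5 − (-2))/6 = 11/12.
Left endpoints: -2, -13/12, -1/6, 0.75, 5/3, 31/12.
g(-2) = -12, g(-13/12) = -91/432, g(-1/6) = -5/27, g(0.75) = 6.5625, g(5/3) = 1040/27, g(31/12) = 49321/432.
Sum = Δu · [g(-2) + g(-13/12) + g(-1/6) + ...].
Sum ≈ 134.6163.

134.6163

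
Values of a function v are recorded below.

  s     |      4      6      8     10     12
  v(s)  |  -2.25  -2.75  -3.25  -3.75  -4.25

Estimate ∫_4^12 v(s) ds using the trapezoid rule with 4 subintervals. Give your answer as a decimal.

Δs = 2.
T_4 = (2/2)·[(-2.25) + 2·(-2.75) + 2·(-3.25) + 2·(-3.75) + (-4.25)] = -26.

-26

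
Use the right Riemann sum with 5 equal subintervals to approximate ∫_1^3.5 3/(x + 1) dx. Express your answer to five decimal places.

2.23690

Δx = (3.5 − 1)/5 = 0.5.
Right endpoints: 1.5, 2, 2.5, 3, 3.5.
f(1.5) = 1.2, f(2) = 1, f(2.5) = 6/7, f(3) = 0.75, f(3.5) = 2/3.
Sum = Δx · [f(1.5) + f(2) + f(2.5) + f(3) + f(3.5)].
Sum ≈ 2.23690.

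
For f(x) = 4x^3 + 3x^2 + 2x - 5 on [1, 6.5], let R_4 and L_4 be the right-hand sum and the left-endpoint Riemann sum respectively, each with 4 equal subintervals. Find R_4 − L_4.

1690.21875

R_4 = 2999.734375.
L_4 = 1309.515625.
R_4 − L_4 = 1690.21875.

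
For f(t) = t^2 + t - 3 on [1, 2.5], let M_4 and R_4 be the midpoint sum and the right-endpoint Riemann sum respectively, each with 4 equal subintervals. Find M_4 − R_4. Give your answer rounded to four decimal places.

M_4 ≈ 2.982422.
R_4 = 4.30078125.
M_4 − R_4 ≈ -1.3184.

-1.3184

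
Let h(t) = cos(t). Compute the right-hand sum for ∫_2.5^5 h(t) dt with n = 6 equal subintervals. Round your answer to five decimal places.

Δt = (5 − 2.5)/6 = 5/12.
Right endpoints: 35/12, 10/3, 3.75, 25/6, 55/12, 5.
h(35/12) ≈ -0.97481, h(10/3) ≈ -0.98167, h(3.75) ≈ -0.82056, h(25/6) ≈ -0.51904, h(55/12) ≈ -0.12870, h(5) ≈ 0.28366.
Sum = Δt · [h(35/12) + h(10/3) + h(3.75) + ...].
Sum ≈ -1.30880.

-1.30880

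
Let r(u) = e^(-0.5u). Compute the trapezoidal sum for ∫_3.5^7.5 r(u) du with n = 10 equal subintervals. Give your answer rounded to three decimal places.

0.302

Δu = (7.5 − 3.5)/10 = 0.4.
r(3.5) ≈ 0.174, r(3.9) ≈ 0.142, r(4.3) ≈ 0.116, r(4.7) ≈ 0.095, r(5.1) ≈ 0.078, r(5.5) ≈ 0.064, r(5.9) ≈ 0.052, r(6.3) ≈ 0.043, r(6.7) ≈ 0.035, r(7.1) ≈ 0.029, r(7.5) ≈ 0.024.
T_10 = (Δu/2)·[r(u_0) + 2r(u_1) + ... + 2r(u_{9}) + r(u_10)].
Sum ≈ 0.302.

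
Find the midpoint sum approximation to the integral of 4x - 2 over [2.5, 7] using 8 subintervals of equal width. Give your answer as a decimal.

Δx = (7 − 2.5)/8 = 0.5625.
Midpoints: 2.78125, 3.34375, 3.90625, 4.46875, 5.03125, 5.59375, 6.15625, 6.71875.
f(2.78125) = 9.125, f(3.34375) = 11.375, f(3.90625) = 13.625, f(4.46875) = 15.875, f(5.03125) = 18.125, f(5.59375) = 20.375, f(6.15625) = 22.625, f(6.71875) = 24.875.
Sum = Δx · [f(2.78125) + f(3.34375) + f(3.90625) + ...].
Sum = 76.5.

76.5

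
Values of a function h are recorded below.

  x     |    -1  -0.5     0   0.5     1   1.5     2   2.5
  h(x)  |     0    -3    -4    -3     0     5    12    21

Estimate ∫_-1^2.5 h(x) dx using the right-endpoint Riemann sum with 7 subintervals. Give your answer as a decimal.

Δx = 0.5.
Sum = 0.5·[(-3) + (-4) + (-3) + 0 + 5 + 12 + 21] = 14.

14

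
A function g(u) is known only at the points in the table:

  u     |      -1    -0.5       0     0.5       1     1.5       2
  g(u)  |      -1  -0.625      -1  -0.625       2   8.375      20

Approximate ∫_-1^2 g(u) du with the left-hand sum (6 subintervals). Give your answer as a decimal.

Δu = 0.5.
Sum = 0.5·[(-1) + (-0.625) + (-1) + (-0.625) + 2 + 8.375] = 3.5625.

3.5625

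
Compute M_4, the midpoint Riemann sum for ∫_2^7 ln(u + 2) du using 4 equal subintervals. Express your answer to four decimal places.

Δu = (7 − 2)/4 = 1.25.
Midpoints: 2.625, 3.875, 5.125, 6.375.
f(2.625) ≈ 1.5315, f(3.875) ≈ 1.7707, f(5.125) ≈ 1.9636, f(6.375) ≈ 2.1253.
Sum = Δu · [f(2.625) + f(3.875) + f(5.125) + f(6.375)].
Sum ≈ 9.2388.

9.2388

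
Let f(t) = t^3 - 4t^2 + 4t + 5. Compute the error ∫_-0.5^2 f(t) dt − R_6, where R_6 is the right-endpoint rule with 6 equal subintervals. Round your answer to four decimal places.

Exact integral: ∫_-0.5^2 f(t) dt ≈ 13.151042.
R_6 ≈ 13.675492.
Error ≈ 13.151042 − 13.675492 ≈ -0.5245.

-0.5245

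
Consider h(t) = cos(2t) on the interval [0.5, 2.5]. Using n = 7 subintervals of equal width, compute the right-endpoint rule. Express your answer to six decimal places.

Δt = (2.5 − 0.5)/7 = 2/7.
Right endpoints: 11/14, 15/14, 19/14, 23/14, 27/14, 31/14, 2.5.
h(11/14) ≈ -0.000632, h(15/14) ≈ -0.541366, h(19/14) ≈ -0.910085, h(23/14) ≈ -0.989632, h(27/14) ≈ -0.754732, h(31/14) ≈ -0.280023, h(2.5) ≈ 0.283662.
Sum = Δt · [h(11/14) + h(15/14) + h(19/14) + ...].
Sum ≈ -0.912231.

-0.912231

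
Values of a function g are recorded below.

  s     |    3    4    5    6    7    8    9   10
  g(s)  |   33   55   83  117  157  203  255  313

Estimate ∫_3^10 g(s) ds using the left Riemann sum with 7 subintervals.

903

Δs = 1.
Sum = 1·[33 + 55 + 83 + 117 + 157 + 203 + 255] = 903.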